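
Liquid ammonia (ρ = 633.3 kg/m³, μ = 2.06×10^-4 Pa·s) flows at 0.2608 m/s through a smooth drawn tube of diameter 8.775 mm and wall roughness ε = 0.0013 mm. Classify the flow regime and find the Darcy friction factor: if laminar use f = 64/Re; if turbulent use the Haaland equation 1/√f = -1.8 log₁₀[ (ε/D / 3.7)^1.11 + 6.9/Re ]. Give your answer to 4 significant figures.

f ≈ 0.03423

Re = ρVD/μ = 633.3·0.2608·0.008775/0.000206 = 7036.
Re > 4000 → turbulent. ε/D = 1.3e-06/0.008775 = 0.000148; Haaland: 1/√f = -1.8 log₁₀[1.31e-05 + 0.000981] = 5.405, so f = 0.03423.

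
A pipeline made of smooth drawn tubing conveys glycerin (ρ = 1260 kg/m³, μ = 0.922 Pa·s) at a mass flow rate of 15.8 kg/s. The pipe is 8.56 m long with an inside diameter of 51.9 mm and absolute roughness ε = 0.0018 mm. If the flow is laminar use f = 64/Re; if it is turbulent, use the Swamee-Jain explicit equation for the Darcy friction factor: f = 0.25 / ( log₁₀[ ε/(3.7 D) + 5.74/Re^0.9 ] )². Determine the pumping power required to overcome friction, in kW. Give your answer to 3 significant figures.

A = πD²/4 = π(0.0519)²/4 = 0.002116 m²; mean velocity V = ṁ/(ρA) = 15.8/(1260 · 0.002116) = 5.927 m/s.
Reynolds number Re = ρVD/μ = 1260 · 5.927 · 0.0519 / 0.922 = 420.4.
Re < 2300 → laminar flow, so f = 64/Re = 64/420.4 = 0.1522 (the turbulent correlation is not needed).
Darcy-Weisbach: ΔP = f(L/D)(ρV²/2) = 0.1522·(8.56/0.0519)·(1260·5.927²/2) = 0.1522·164.9·2.213e+04 = 5.558e+05 Pa.
Q = ṁ/ρ = 15.8/1260 = 0.01254 m³/s.
Pumping power P = QΔP = 0.01254·5.558e+05 = 6969 W = 6.97 kW.

P ≈ 6.97 kW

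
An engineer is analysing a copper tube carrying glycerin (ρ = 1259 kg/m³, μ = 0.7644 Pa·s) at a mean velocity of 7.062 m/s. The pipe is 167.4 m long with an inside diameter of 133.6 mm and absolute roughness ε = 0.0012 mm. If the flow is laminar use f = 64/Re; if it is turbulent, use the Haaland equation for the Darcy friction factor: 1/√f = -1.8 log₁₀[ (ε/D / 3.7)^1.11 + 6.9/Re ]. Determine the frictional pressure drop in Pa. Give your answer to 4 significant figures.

Reynolds number Re = ρVD/μ = 1259 · 7.062 · 0.1336 / 0.764 = 1554.
Re < 2300 → laminar flow, so f = 64/Re = 64/1554 = 0.04119 (the turbulent correlation is not needed).
Darcy-Weisbach: ΔP = f(L/D)(ρV²/2) = 0.04119·(167.4/0.1336)·(1259·7.062²/2) = 0.04119·1253·3.139e+04 = 1.62e+06 Pa.

ΔP ≈ 1620000 Pa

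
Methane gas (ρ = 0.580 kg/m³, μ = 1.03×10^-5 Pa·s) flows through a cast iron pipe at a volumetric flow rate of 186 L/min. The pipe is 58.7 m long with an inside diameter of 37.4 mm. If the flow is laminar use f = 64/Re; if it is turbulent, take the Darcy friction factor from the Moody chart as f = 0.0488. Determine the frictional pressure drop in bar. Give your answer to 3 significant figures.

Q = 186 L/min = 186/60000 = 0.0031 m³/s.
Cross-sectional area A = πD²/4 = π(0.0374)²/4 = 0.001099 m²; mean velocity V = Q/A = 0.0031/0.001099 = 2.822 m/s.
Reynolds number Re = ρVD/μ = 0.58 · 2.822 · 0.0374 / 1.03e-05 = 5943.
Re > 4000 → turbulent; use the Moody-chart value f = 0.0488.
Darcy-Weisbach: ΔP = f(L/D)(ρV²/2) = 0.0488·(58.7/0.0374)·(0.58·2.822²/2) = 0.0488·1570·2.309 = 176.9 Pa.
ΔP = 176.9 Pa = 0.00177 bar.

ΔP ≈ 0.00177 bar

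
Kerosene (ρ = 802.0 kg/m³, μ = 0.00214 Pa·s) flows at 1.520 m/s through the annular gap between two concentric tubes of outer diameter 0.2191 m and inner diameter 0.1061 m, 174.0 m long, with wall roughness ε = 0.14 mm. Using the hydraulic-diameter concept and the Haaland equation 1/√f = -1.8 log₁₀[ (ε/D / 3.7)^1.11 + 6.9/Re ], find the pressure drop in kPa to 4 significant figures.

ΔP ≈ 33.81 kPa

Hydraulic diameter D_h = 4A/P = D_o - D_i = 0.2191 - 0.1061 = 0.113 m.
Re = ρVD_h/μ = 802·1.52·0.113/0.00214 = 6.437e+04.
ε/D_h = 0.00014/0.113 = 0.00124; Haaland gives 1/√f = -1.8 log₁₀[0.000139+0.000107] = 6.496, so f = 0.0237.
ΔP = f(L/D_h)(ρV²/2) = 0.0237·174/0.113·926.5 = 3.381e+04 Pa.
ΔP = 33.81 kPa.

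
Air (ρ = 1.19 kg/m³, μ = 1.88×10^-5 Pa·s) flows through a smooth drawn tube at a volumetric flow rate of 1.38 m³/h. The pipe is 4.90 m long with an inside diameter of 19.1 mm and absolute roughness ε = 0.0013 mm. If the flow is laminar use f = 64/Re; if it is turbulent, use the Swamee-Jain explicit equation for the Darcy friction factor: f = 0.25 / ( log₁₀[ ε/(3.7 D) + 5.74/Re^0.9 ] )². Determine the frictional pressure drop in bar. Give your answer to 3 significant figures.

ΔP ≈ 1.08×10^-4 bar

Q = 1.38 m³/h = 1.38/3600 = 0.0003833 m³/s.
Cross-sectional area A = πD²/4 = π(0.0191)²/4 = 0.0002865 m²; mean velocity V = Q/A = 0.0003833/0.0002865 = 1.338 m/s.
Reynolds number Re = ρVD/μ = 1.19 · 1.338 · 0.0191 / 1.88e-05 = 1617.
Re < 2300 → laminar flow, so f = 64/Re = 64/1617 = 0.03957 (the turbulent correlation is not needed).
Darcy-Weisbach: ΔP = f(L/D)(ρV²/2) = 0.03957·(4.9/0.0191)·(1.19·1.338²/2) = 0.03957·256.5·1.065 = 10.81 Pa.
ΔP = 10.81 Pa = 1.08×10^-4 bar.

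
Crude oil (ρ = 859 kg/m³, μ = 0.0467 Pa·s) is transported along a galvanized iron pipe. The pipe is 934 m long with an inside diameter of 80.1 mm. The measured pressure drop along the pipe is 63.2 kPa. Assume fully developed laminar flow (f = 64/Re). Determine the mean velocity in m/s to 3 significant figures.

V ≈ 0.291 m/s

For laminar flow, f = 64/Re with Re = ρVD/μ, so Darcy-Weisbach reduces to ΔP = 32μLV/D². Solving for V: V = ΔP·D²/(32μL) = 6.32e+04·(0.0801)²/(32·0.0467·934) = 0.2905 m/s.
Check: Re = ρVD/μ = 859·0.2905·0.0801/0.0467 = 428 < 2300, so the laminar assumption holds.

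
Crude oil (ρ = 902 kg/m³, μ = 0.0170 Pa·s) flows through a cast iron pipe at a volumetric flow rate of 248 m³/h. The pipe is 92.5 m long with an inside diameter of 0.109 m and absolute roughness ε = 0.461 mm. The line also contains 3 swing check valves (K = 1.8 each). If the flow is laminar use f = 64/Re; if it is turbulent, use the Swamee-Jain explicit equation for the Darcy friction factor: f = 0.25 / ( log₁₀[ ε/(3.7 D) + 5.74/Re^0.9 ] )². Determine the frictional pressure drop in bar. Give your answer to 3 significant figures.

Q = 248 m³/h = 248/3600 = 0.06889 m³/s.
Cross-sectional area A = πD²/4 = π(0.109)²/4 = 0.009331 m²; mean velocity V = Q/A = 0.06889/0.009331 = 7.383 m/s.
Reynolds number Re = ρVD/μ = 902 · 7.383 · 0.109 / 0.017 = 4.27e+04.
Re > 4000 → turbulent. Relative roughness ε/D = 0.000461/0.109 = 0.00423. Swamee-Jain: f = 0.25/(log₁₀[0.00423/3.7 + 5.74/4.27e+04^0.9])² = 0.25/(log₁₀[0.00114 + 0.00039])² = 0.25/(-2.814)² = 0.03156.
Total minor-loss coefficient ΣK = 3·1.8 = 5.4.
ΔP = [f·L/D + ΣK]·(ρV²/2) = [0.03156·92.5/0.109 + 5.4]·(902·7.383²/2) = [26.79 + 5.4]·2.458e+04 = 7.911e+05 Pa.
ΔP = 7.911e+05 Pa = 7.91 bar.

ΔP ≈ 7.91 bar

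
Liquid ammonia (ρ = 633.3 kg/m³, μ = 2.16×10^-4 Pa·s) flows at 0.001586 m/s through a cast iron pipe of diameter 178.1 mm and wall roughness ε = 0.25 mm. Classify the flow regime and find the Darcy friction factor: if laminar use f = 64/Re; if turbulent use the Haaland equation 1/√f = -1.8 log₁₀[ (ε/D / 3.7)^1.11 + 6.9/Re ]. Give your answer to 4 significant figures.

Re = ρVD/μ = 633.3·0.001586·0.1781/0.000216 = 828.2.
Re < 2300 → laminar, so f = 64/Re = 0.07728 (roughness is irrelevant in laminar flow).

f ≈ 0.07728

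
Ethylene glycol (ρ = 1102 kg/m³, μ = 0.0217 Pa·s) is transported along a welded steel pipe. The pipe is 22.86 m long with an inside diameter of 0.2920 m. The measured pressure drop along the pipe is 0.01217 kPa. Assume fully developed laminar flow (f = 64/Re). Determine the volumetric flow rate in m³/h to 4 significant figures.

Q ≈ 15.76 m³/h

For laminar flow, f = 64/Re with Re = ρVD/μ, so Darcy-Weisbach reduces to ΔP = 32μLV/D². Solving for V: V = ΔP·D²/(32μL) = 12.17·(0.292)²/(32·0.0217·22.86) = 0.06537 m/s.
Check: Re = ρVD/μ = 1102·0.06537·0.292/0.0217 = 969.3 < 2300, so the laminar assumption holds.
Q = V·A = 0.06537·(π/4·0.292²) = 0.004377 m³/s = 15.76 m³/h.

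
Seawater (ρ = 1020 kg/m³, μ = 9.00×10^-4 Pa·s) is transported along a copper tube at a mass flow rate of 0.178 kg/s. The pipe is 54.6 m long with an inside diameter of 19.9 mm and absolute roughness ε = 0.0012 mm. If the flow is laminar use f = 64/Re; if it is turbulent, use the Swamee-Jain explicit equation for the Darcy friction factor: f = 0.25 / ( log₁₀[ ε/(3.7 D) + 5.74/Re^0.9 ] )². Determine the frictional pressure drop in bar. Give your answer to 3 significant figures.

ΔP ≈ 0.129 bar

A = πD²/4 = π(0.0199)²/4 = 0.000311 m²; mean velocity V = ṁ/(ρA) = 0.178/(1020 · 0.000311) = 0.5611 m/s.
Reynolds number Re = ρVD/μ = 1020 · 0.5611 · 0.0199 / 0.0009 = 1.265e+04.
Re > 4000 → turbulent. Relative roughness ε/D = 1.2e-06/0.0199 = 6.03e-05. Swamee-Jain: f = 0.25/(log₁₀[6.03e-05/3.7 + 5.74/1.265e+04^0.9])² = 0.25/(log₁₀[1.63e-05 + 0.00117])² = 0.25/(-2.927)² = 0.02918.
Darcy-Weisbach: ΔP = f(L/D)(ρV²/2) = 0.02918·(54.6/0.0199)·(1020·0.5611²/2) = 0.02918·2744·160.6 = 1.285e+04 Pa.
ΔP = 1.285e+04 Pa = 0.129 bar.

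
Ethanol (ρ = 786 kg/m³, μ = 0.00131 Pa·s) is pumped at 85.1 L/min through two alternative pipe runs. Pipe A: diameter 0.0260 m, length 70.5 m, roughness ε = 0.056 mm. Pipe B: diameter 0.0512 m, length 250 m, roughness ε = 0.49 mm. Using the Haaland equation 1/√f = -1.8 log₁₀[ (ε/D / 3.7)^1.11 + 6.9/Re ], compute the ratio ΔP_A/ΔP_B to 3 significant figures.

ΔP_A/ΔP_B ≈ 5.66

Pipe A: V = Q/A = 0.001418/0.0005309 = 2.671 m/s; Re = 4.167e+04; ε/D = 0.00215; Haaland → f = 0.0271; ΔP_A = f(L/D)(ρV²/2) = 2.061e+05 Pa.
Pipe B: V = Q/A = 0.001418/0.002059 = 0.6889 m/s; Re = 2.116e+04; ε/D = 0.00957; Haaland → f = 0.04001; ΔP_B = f(L/D)(ρV²/2) = 3.643e+04 Pa.
ΔP_A/ΔP_B = 2.061e+05/3.643e+04 = 5.66.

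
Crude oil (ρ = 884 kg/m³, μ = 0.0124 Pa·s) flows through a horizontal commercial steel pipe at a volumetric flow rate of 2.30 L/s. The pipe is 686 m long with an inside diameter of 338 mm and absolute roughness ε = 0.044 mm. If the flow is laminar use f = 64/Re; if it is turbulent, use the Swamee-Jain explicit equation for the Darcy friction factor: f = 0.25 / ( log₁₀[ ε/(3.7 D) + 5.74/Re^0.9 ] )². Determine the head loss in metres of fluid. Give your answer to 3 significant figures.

h_f ≈ 0.00704 m

Q = 2.30 L/s = 2.30/1000 = 0.0023 m³/s.
Cross-sectional area A = πD²/4 = π(0.338)²/4 = 0.08973 m²; mean velocity V = Q/A = 0.0023/0.08973 = 0.02563 m/s.
Reynolds number Re = ρVD/μ = 884 · 0.02563 · 0.338 / 0.0124 = 617.7.
Re < 2300 → laminar flow, so f = 64/Re = 64/617.7 = 0.1036 (the turbulent correlation is not needed).
Darcy-Weisbach: ΔP = f(L/D)(ρV²/2) = 0.1036·(686/0.338)·(884·0.02563²/2) = 0.1036·2030·0.2904 = 61.08 Pa.
Head loss h_f = ΔP/(ρg) = 61.08/(884·9.81) = 0.00704 m.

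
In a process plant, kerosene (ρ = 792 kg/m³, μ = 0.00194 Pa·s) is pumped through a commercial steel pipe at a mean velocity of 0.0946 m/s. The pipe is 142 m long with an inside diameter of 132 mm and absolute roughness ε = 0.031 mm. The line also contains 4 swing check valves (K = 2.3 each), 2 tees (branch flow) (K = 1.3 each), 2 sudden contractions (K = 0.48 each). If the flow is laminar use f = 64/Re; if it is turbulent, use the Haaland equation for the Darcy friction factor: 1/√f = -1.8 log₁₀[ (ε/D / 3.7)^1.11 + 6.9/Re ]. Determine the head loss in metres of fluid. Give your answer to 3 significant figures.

h_f ≈ 0.0243 m

Reynolds number Re = ρVD/μ = 792 · 0.0946 · 0.132 / 0.00194 = 5098.
Re > 4000 → turbulent. Relative roughness ε/D = 3.1e-05/0.132 = 0.000235. Haaland: 1/√f = -1.8 log₁₀[(0.000235/3.7)^1.11 + 6.9/5098] = -1.8 log₁₀[2.19e-05 + 0.00135] = 5.151, so f = 0.03769.
Total minor-loss coefficient ΣK = 4·2.3 + 2·1.3 + 2·0.48 = 12.8.
ΔP = [f·L/D + ΣK]·(ρV²/2) = [0.03769·142/0.132 + 12.8]·(792·0.0946²/2) = [40.55 + 12.8]·3.544 = 188.9 Pa.
Head loss h_f = ΔP/(ρg) = 188.9/(792·9.81) = 0.0243 m.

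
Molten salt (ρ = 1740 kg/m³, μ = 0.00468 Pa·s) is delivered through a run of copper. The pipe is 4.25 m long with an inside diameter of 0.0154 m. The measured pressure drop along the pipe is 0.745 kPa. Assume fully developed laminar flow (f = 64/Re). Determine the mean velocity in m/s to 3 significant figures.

For laminar flow, f = 64/Re with Re = ρVD/μ, so Darcy-Weisbach reduces to ΔP = 32μLV/D². Solving for V: V = ΔP·D²/(32μL) = 745·(0.0154)²/(32·0.00468·4.25) = 0.2776 m/s.
Check: Re = ρVD/μ = 1740·0.2776·0.0154/0.00468 = 1589 < 2300, so the laminar assumption holds.

V ≈ 0.278 m/s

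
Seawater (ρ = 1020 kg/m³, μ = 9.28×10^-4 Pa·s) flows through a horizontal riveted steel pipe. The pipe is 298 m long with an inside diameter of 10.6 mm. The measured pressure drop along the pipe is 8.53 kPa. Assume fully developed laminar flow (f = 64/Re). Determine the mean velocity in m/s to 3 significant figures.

V ≈ 0.108 m/s

For laminar flow, f = 64/Re with Re = ρVD/μ, so Darcy-Weisbach reduces to ΔP = 32μLV/D². Solving for V: V = ΔP·D²/(32μL) = 8530·(0.0106)²/(32·0.000928·298) = 0.1083 m/s.
Check: Re = ρVD/μ = 1020·0.1083·0.0106/0.000928 = 1262 < 2300, so the laminar assumption holds.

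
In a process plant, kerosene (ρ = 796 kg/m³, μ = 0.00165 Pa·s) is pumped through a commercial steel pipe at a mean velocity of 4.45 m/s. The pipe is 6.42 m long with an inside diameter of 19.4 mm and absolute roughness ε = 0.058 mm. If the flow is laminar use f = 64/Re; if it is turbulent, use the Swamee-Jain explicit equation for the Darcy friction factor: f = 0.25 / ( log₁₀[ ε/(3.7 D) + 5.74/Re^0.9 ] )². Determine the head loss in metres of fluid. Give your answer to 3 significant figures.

Reynolds number Re = ρVD/μ = 796 · 4.45 · 0.0194 / 0.00165 = 4.165e+04.
Re > 4000 → turbulent. Relative roughness ε/D = 5.8e-05/0.0194 = 0.00299. Swamee-Jain: f = 0.25/(log₁₀[0.00299/3.7 + 5.74/4.165e+04^0.9])² = 0.25/(log₁₀[0.000808 + 0.000399])² = 0.25/(-2.918)² = 0.02936.
Darcy-Weisbach: ΔP = f(L/D)(ρV²/2) = 0.02936·(6.42/0.0194)·(796·4.45²/2) = 0.02936·330.9·7881 = 7.657e+04 Pa.
Head loss h_f = ΔP/(ρg) = 7.657e+04/(796·9.81) = 9.81 m.

h_f ≈ 9.81 m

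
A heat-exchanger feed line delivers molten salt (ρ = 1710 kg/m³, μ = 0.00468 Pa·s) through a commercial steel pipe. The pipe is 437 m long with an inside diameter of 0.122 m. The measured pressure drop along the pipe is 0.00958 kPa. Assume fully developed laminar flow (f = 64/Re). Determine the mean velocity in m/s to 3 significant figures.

V ≈ 0.00218 m/s

For laminar flow, f = 64/Re with Re = ρVD/μ, so Darcy-Weisbach reduces to ΔP = 32μLV/D². Solving for V: V = ΔP·D²/(32μL) = 9.58·(0.122)²/(32·0.00468·437) = 0.002179 m/s.
Check: Re = ρVD/μ = 1710·0.002179·0.122/0.00468 = 97.12 < 2300, so the laminar assumption holds.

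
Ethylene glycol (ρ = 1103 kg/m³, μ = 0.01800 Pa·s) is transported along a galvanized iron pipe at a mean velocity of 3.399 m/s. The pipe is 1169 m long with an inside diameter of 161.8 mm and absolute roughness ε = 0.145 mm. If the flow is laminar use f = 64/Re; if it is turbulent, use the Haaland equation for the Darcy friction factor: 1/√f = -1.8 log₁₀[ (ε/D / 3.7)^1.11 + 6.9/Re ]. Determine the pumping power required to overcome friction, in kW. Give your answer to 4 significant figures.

Reynolds number Re = ρVD/μ = 1103 · 3.399 · 0.1618 / 0.018 = 3.37e+04.
Re > 4000 → turbulent. Relative roughness ε/D = 0.000145/0.1618 = 0.000896. Haaland: 1/√f = -1.8 log₁₀[(0.000896/3.7)^1.11 + 6.9/3.37e+04] = -1.8 log₁₀[9.69e-05 + 0.000205] = 6.337, so f = 0.0249.
Darcy-Weisbach: ΔP = f(L/D)(ρV²/2) = 0.0249·(1169/0.1618)·(1103·3.399²/2) = 0.0249·7225·6372 = 1.146e+06 Pa.
Q = V·A = 3.399·0.02056 = 0.06989 m³/s.
Pumping power P = QΔP = 0.06989·1.146e+06 = 80119 W = 80.12 kW.

P ≈ 80.12 kW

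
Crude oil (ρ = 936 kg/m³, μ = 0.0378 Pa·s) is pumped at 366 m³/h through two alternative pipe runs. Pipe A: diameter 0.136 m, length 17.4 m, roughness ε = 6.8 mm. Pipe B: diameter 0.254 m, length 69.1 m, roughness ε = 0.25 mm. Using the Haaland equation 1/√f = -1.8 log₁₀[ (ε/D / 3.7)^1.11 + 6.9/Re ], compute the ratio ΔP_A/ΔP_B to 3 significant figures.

Pipe A: V = Q/A = 0.1017/0.01453 = 6.999 m/s; Re = 2.357e+04; ε/D = 0.05; Haaland → f = 0.07273; ΔP_A = f(L/D)(ρV²/2) = 2.133e+05 Pa.
Pipe B: V = Q/A = 0.1017/0.05067 = 2.006 m/s; Re = 1.262e+04; ε/D = 0.000984; Haaland → f = 0.03044; ΔP_B = f(L/D)(ρV²/2) = 1.56e+04 Pa.
ΔP_A/ΔP_B = 2.133e+05/1.56e+04 = 13.7.

ΔP_A/ΔP_B ≈ 13.7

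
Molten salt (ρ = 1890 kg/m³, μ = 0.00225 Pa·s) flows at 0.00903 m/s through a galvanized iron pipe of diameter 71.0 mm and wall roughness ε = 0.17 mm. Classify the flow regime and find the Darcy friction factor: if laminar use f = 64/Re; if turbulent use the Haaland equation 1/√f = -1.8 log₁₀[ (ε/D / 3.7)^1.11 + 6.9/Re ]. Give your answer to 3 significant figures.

Re = ρVD/μ = 1890·0.00903·0.071/0.00225 = 538.5.
Re < 2300 → laminar, so f = 64/Re = 0.1188 (roughness is irrelevant in laminar flow).

f ≈ 0.119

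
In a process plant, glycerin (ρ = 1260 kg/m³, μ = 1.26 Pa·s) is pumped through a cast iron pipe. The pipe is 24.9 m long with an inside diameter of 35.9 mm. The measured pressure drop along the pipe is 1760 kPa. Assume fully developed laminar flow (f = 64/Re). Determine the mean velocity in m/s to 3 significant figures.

For laminar flow, f = 64/Re with Re = ρVD/μ, so Darcy-Weisbach reduces to ΔP = 32μLV/D². Solving for V: V = ΔP·D²/(32μL) = 1.76e+06·(0.0359)²/(32·1.26·24.9) = 2.259 m/s.
Check: Re = ρVD/μ = 1260·2.259·0.0359/1.26 = 81.11 < 2300, so the laminar assumption holds.

V ≈ 2.26 m/s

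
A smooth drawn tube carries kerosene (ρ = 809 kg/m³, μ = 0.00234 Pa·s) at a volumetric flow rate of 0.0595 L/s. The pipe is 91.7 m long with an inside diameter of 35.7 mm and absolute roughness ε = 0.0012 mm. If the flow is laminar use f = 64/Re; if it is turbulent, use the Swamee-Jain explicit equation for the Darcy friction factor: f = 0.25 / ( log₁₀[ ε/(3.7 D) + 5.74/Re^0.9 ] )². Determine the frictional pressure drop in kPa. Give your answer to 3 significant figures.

Q = 0.0595 L/s = 0.0595/1000 = 5.95e-05 m³/s.
Cross-sectional area A = πD²/4 = π(0.0357)²/4 = 0.001001 m²; mean velocity V = Q/A = 5.95e-05/0.001001 = 0.05944 m/s.
Reynolds number Re = ρVD/μ = 809 · 0.05944 · 0.0357 / 0.00234 = 733.7.
Re < 2300 → laminar flow, so f = 64/Re = 64/733.7 = 0.08723 (the turbulent correlation is not needed).
Darcy-Weisbach: ΔP = f(L/D)(ρV²/2) = 0.08723·(91.7/0.0357)·(809·0.05944²/2) = 0.08723·2569·1.429 = 320.3 Pa.
ΔP = 320.3 Pa = 0.320 kPa.

ΔP ≈ 0.320 kPa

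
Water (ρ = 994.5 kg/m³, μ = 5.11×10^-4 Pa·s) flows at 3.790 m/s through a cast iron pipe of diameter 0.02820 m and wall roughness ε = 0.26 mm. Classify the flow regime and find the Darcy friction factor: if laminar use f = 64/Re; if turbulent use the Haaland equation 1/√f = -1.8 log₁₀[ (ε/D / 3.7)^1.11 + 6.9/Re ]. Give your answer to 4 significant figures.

f ≈ 0.03724

Re = ρVD/μ = 994.5·3.79·0.0282/0.000511 = 2.08e+05.
Re > 4000 → turbulent. ε/D = 0.00026/0.0282 = 0.00922; Haaland: 1/√f = -1.8 log₁₀[0.00129 + 3.32e-05] = 5.182, so f = 0.03724.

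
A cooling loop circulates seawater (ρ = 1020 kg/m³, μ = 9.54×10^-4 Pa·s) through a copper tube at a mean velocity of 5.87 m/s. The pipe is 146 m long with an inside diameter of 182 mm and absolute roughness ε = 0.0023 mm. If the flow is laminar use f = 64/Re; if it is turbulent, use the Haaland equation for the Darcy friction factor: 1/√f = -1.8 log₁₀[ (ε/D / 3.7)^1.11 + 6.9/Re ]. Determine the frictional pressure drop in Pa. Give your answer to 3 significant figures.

ΔP ≈ 163000 Pa

Reynolds number Re = ρVD/μ = 1020 · 5.87 · 0.182 / 0.000954 = 1.142e+06.
Re > 4000 → turbulent. Relative roughness ε/D = 2.3e-06/0.182 = 1.26e-05. Haaland: 1/√f = -1.8 log₁₀[(1.26e-05/3.7)^1.11 + 6.9/1.142e+06] = -1.8 log₁₀[8.55e-07 + 6.04e-06] = 9.291, so f = 0.01159.
Darcy-Weisbach: ΔP = f(L/D)(ρV²/2) = 0.01159·(146/0.182)·(1020·5.87²/2) = 0.01159·802.2·1.757e+04 = 1.633e+05 Pa.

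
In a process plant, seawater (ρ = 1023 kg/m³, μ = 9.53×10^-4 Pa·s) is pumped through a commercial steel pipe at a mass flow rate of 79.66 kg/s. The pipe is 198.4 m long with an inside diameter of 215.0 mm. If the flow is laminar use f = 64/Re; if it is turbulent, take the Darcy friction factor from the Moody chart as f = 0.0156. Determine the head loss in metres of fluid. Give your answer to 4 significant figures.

A = πD²/4 = π(0.215)²/4 = 0.03631 m²; mean velocity V = ṁ/(ρA) = 79.66/(1023 · 0.03631) = 2.145 m/s.
Reynolds number Re = ρVD/μ = 1023 · 2.145 · 0.215 / 0.000953 = 4.95e+05.
Re > 4000 → turbulent; use the Moody-chart value f = 0.0156.
Darcy-Weisbach: ΔP = f(L/D)(ρV²/2) = 0.0156·(198.4/0.215)·(1023·2.145²/2) = 0.0156·922.8·2353 = 3.387e+04 Pa.
Head loss h_f = ΔP/(ρg) = 3.387e+04/(1023·9.81) = 3.375 m.

h_f ≈ 3.375 m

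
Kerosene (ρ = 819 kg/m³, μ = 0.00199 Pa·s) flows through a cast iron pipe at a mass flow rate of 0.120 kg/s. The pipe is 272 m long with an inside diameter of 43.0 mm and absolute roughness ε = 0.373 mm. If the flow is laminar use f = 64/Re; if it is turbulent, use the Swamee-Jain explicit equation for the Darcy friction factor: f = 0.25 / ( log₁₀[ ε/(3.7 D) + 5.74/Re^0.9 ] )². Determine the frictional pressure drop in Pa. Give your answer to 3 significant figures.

A = πD²/4 = π(0.043)²/4 = 0.001452 m²; mean velocity V = ṁ/(ρA) = 0.12/(819 · 0.001452) = 0.1009 m/s.
Reynolds number Re = ρVD/μ = 819 · 0.1009 · 0.043 / 0.00199 = 1786.
Re < 2300 → laminar flow, so f = 64/Re = 64/1786 = 0.03584 (the turbulent correlation is not needed).
Darcy-Weisbach: ΔP = f(L/D)(ρV²/2) = 0.03584·(272/0.043)·(819·0.1009²/2) = 0.03584·6326·4.169 = 945.2 Pa.

ΔP ≈ 945 Pa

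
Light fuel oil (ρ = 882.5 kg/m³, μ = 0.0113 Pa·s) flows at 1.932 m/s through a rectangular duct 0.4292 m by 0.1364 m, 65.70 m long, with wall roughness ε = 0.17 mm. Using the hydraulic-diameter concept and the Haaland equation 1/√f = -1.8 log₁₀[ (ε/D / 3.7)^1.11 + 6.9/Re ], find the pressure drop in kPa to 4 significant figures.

Hydraulic diameter D_h = 4A/P = 4·(0.4292·0.1364)/(2·(0.4292+0.1364)) = 0.2342/1.131 = 0.207 m.
Re = ρVD_h/μ = 882.5·1.932·0.207/0.0113 = 3.123e+04.
ε/D_h = 0.00017/0.207 = 0.000821; Haaland gives 1/√f = -1.8 log₁₀[8.8e-05+0.000221] = 6.318, so f = 0.02505.
ΔP = f(L/D_h)(ρV²/2) = 0.02505·65.7/0.207·1647 = 1.309e+04 Pa.
ΔP = 13.09 kPa.

ΔP ≈ 13.09 kPa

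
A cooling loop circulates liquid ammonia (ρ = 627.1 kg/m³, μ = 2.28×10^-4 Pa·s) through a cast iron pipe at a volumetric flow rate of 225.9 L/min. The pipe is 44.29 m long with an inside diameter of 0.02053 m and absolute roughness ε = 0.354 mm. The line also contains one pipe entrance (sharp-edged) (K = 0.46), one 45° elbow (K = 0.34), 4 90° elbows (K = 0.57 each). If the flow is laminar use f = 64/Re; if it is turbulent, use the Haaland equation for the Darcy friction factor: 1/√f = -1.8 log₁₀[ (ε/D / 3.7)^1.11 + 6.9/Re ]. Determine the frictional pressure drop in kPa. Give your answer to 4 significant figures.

Q = 225.9 L/min = 225.9/60000 = 0.003765 m³/s.
Cross-sectional area A = πD²/4 = π(0.02053)²/4 = 0.000331 m²; mean velocity V = Q/A = 0.003765/0.000331 = 11.37 m/s.
Reynolds number Re = ρVD/μ = 627.1 · 11.37 · 0.02053 / 0.000228 = 6.422e+05.
Re > 4000 → turbulent. Relative roughness ε/D = 0.000354/0.02053 = 0.0172. Haaland: 1/√f = -1.8 log₁₀[(0.0172/3.7)^1.11 + 6.9/6.422e+05] = -1.8 log₁₀[0.00258 + 1.07e-05] = 4.655, so f = 0.04614.
Total minor-loss coefficient ΣK = 1·0.46 + 1·0.34 + 4·0.57 = 3.08.
ΔP = [f·L/D + ΣK]·(ρV²/2) = [0.04614·44.29/0.02053 + 3.08]·(627.1·11.37²/2) = [99.55 + 3.08]·4.056e+04 = 4.163e+06 Pa.
ΔP = 4.163e+06 Pa = 4163 kPa.

ΔP ≈ 4163 kPa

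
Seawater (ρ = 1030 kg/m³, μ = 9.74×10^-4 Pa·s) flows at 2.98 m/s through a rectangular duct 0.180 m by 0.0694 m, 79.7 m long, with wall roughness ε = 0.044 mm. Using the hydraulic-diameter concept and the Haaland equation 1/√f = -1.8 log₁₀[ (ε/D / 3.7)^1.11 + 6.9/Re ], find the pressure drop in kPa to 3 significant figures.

Hydraulic diameter D_h = 4A/P = 4·(0.18·0.0694)/(2·(0.18+0.0694)) = 0.04997/0.4988 = 0.1002 m.
Re = ρVD_h/μ = 1030·2.98·0.1002/0.000974 = 3.157e+05.
ε/D_h = 4.4e-05/0.1002 = 0.000439; Haaland gives 1/√f = -1.8 log₁₀[4.39e-05+2.19e-05] = 7.527, so f = 0.01765.
ΔP = f(L/D_h)(ρV²/2) = 0.01765·79.7/0.1002·4573 = 6.422e+04 Pa.
ΔP = 64.2 kPa.

ΔP ≈ 64.2 kPa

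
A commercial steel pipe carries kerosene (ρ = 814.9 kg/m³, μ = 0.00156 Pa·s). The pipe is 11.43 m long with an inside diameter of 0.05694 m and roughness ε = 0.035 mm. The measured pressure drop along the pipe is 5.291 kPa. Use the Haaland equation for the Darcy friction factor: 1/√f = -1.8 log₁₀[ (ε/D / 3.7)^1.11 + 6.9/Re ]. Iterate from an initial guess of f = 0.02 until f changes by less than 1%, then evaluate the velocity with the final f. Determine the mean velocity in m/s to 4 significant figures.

Rearranging Darcy-Weisbach: V = √(2·ΔP·D/(f·L·ρ)). With ε/D = 3.5e-05/0.05694 = 0.000615, iterate starting from f = 0.02:
  f = 0.02 → V = √(2·5291·0.05694/(0.02·11.43·814.9)) = 1.798 m/s; Re = ρVD/μ = 5.349e+04; f → 0.02236
  f = 0.02236 → V = 1.701 m/s; Re = 5.059e+04; f → 0.02256
Converged (Δf/f < 1%). With the final f = 0.02256: V = √(2·5291·0.05694/(0.02256·11.43·814.9)) = 1.693 m/s.

V ≈ 1.693 m/s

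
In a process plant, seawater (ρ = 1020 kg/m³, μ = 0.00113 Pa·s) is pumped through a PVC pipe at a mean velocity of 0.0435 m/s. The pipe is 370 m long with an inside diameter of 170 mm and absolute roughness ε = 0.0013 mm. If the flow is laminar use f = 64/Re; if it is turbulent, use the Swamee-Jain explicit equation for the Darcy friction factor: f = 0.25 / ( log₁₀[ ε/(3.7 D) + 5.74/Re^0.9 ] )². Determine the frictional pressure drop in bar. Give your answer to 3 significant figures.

Reynolds number Re = ρVD/μ = 1020 · 0.0435 · 0.17 / 0.00113 = 6675.
Re > 4000 → turbulent. Relative roughness ε/D = 1.3e-06/0.17 = 7.65e-06. Swamee-Jain: f = 0.25/(log₁₀[7.65e-06/3.7 + 5.74/6675^0.9])² = 0.25/(log₁₀[2.07e-06 + 0.00207])² = 0.25/(-2.683)² = 0.03474.
Darcy-Weisbach: ΔP = f(L/D)(ρV²/2) = 0.03474·(370/0.17)·(1020·0.0435²/2) = 0.03474·2176·0.965 = 72.96 Pa.
ΔP = 72.96 Pa = 7.30×10^-4 bar.

ΔP ≈ 7.30×10^-4 bar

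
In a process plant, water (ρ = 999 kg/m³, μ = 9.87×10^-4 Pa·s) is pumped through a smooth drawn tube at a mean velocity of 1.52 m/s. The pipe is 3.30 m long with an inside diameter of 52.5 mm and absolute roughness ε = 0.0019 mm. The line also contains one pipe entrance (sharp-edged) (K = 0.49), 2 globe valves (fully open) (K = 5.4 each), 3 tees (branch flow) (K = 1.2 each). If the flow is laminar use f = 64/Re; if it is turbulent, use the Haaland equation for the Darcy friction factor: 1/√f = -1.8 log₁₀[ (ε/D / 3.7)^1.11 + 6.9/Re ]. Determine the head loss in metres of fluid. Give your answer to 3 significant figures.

Reynolds number Re = ρVD/μ = 999 · 1.52 · 0.0525 / 0.000987 = 8.077e+04.
Re > 4000 → turbulent. Relative roughness ε/D = 1.9e-06/0.0525 = 3.62e-05. Haaland: 1/√f = -1.8 log₁₀[(3.62e-05/3.7)^1.11 + 6.9/8.077e+04] = -1.8 log₁₀[2.75e-06 + 8.54e-05] = 7.298, so f = 0.01877.
Total minor-loss coefficient ΣK = 1·0.49 + 2·5.4 + 3·1.2 = 14.9.
ΔP = [f·L/D + ΣK]·(ρV²/2) = [0.01877·3.3/0.0525 + 14.9]·(999·1.52²/2) = [1.18 + 14.9]·1154 = 1.855e+04 Pa.
Head loss h_f = ΔP/(ρg) = 1.855e+04/(999·9.81) = 1.89 m.

h_f ≈ 1.89 m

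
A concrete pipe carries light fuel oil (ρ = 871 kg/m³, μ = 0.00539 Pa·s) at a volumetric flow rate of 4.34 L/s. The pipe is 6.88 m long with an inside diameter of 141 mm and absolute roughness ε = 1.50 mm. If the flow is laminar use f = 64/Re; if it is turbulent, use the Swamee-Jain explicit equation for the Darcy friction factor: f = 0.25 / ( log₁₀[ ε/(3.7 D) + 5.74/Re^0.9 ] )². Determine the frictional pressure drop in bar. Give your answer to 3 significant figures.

Q = 4.34 L/s = 4.34/1000 = 0.00434 m³/s.
Cross-sectional area A = πD²/4 = π(0.141)²/4 = 0.01561 m²; mean velocity V = Q/A = 0.00434/0.01561 = 0.2779 m/s.
Reynolds number Re = ρVD/μ = 871 · 0.2779 · 0.141 / 0.00539 = 6333.
Re > 4000 → turbulent. Relative roughness ε/D = 0.0015/0.141 = 0.0106. Swamee-Jain: f = 0.25/(log₁₀[0.0106/3.7 + 5.74/6333^0.9])² = 0.25/(log₁₀[0.00288 + 0.00218])² = 0.25/(-2.297)² = 0.0474.
Darcy-Weisbach: ΔP = f(L/D)(ρV²/2) = 0.0474·(6.88/0.141)·(871·0.2779²/2) = 0.0474·48.79·33.64 = 77.81 Pa.
ΔP = 77.81 Pa = 7.78×10^-4 bar.

ΔP ≈ 7.78×10^-4 bar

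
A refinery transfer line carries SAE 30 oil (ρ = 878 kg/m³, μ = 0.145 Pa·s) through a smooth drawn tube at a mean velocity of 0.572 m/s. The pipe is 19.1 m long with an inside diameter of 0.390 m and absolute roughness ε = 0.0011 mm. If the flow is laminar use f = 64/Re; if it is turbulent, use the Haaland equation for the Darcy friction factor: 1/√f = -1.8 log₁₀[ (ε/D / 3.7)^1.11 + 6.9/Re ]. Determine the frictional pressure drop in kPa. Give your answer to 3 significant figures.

ΔP ≈ 0.333 kPa

Reynolds number Re = ρVD/μ = 878 · 0.572 · 0.39 / 0.145 = 1351.
Re < 2300 → laminar flow, so f = 64/Re = 64/1351 = 0.04738 (the turbulent correlation is not needed).
Darcy-Weisbach: ΔP = f(L/D)(ρV²/2) = 0.04738·(19.1/0.39)·(878·0.572²/2) = 0.04738·48.97·143.6 = 333.3 Pa.
ΔP = 333.3 Pa = 0.333 kPa.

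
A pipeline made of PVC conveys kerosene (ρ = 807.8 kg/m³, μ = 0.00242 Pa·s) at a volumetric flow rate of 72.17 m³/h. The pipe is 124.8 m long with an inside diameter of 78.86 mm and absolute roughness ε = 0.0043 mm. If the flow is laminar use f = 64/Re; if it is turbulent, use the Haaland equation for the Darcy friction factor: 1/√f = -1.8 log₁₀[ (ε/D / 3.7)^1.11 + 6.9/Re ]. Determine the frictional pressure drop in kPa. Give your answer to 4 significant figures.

ΔP ≈ 191.5 kPa

Q = 72.17 m³/h = 72.17/3600 = 0.02005 m³/s.
Cross-sectional area A = πD²/4 = π(0.07886)²/4 = 0.004884 m²; mean velocity V = Q/A = 0.02005/0.004884 = 4.104 m/s.
Reynolds number Re = ρVD/μ = 807.8 · 4.104 · 0.07886 / 0.00242 = 1.08e+05.
Re > 4000 → turbulent. Relative roughness ε/D = 4.3e-06/0.07886 = 5.45e-05. Haaland: 1/√f = -1.8 log₁₀[(5.45e-05/3.7)^1.11 + 6.9/1.08e+05] = -1.8 log₁₀[4.33e-06 + 6.39e-05] = 7.499, so f = 0.01778.
Darcy-Weisbach: ΔP = f(L/D)(ρV²/2) = 0.01778·(124.8/0.07886)·(807.8·4.104²/2) = 0.01778·1583·6804 = 1.915e+05 Pa.
ΔP = 1.915e+05 Pa = 191.5 kPa.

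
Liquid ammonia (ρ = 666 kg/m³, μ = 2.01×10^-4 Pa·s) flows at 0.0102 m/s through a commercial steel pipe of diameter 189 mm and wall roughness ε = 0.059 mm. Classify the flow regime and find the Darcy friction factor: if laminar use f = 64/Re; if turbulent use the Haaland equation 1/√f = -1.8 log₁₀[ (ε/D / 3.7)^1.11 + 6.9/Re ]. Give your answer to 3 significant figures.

f ≈ 0.0354

Re = ρVD/μ = 666·0.0102·0.189/0.000201 = 6388.
Re > 4000 → turbulent. ε/D = 5.9e-05/0.189 = 0.000312; Haaland: 1/√f = -1.8 log₁₀[3.01e-05 + 0.00108] = 5.318, so f = 0.03536.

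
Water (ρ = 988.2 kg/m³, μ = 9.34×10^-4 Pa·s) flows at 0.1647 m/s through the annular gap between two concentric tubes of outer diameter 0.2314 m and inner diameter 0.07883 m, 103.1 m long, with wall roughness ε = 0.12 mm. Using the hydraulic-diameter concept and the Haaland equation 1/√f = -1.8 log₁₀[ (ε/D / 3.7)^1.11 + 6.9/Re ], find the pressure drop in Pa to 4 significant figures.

ΔP ≈ 232.9 Pa

Hydraulic diameter D_h = 4A/P = D_o - D_i = 0.2314 - 0.07883 = 0.1526 m.
Re = ρVD_h/μ = 988.2·0.1647·0.1526/0.000934 = 2.659e+04.
ε/D_h = 0.00012/0.1526 = 0.000787; Haaland gives 1/√f = -1.8 log₁₀[8.39e-05+0.00026] = 6.236, so f = 0.02572.
ΔP = f(L/D_h)(ρV²/2) = 0.02572·103.1/0.1526·13.4 = 232.9 Pa.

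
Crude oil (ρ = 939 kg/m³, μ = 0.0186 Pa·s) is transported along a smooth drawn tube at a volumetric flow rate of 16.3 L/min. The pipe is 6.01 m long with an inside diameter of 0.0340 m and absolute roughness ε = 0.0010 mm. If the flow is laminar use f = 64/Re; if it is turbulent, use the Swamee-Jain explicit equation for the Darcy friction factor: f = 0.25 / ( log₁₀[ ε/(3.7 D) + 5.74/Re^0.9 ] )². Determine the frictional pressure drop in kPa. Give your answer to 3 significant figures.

ΔP ≈ 0.926 kPa

Q = 16.3 L/min = 16.3/60000 = 0.0002717 m³/s.
Cross-sectional area A = πD²/4 = π(0.034)²/4 = 0.0009079 m²; mean velocity V = Q/A = 0.0002717/0.0009079 = 0.2992 m/s.
Reynolds number Re = ρVD/μ = 939 · 0.2992 · 0.034 / 0.0186 = 513.6.
Re < 2300 → laminar flow, so f = 64/Re = 64/513.6 = 0.1246 (the turbulent correlation is not needed).
Darcy-Weisbach: ΔP = f(L/D)(ρV²/2) = 0.1246·(6.01/0.034)·(939·0.2992²/2) = 0.1246·176.8·42.04 = 925.9 Pa.
ΔP = 925.9 Pa = 0.926 kPa.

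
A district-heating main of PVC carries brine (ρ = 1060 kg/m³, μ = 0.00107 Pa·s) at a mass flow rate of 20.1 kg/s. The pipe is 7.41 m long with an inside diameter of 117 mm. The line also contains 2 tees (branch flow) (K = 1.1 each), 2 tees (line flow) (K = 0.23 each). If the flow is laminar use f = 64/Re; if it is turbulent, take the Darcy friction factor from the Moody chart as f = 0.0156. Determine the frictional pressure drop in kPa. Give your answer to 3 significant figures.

A = πD²/4 = π(0.117)²/4 = 0.01075 m²; mean velocity V = ṁ/(ρA) = 20.1/(1060 · 0.01075) = 1.764 m/s.
Reynolds number Re = ρVD/μ = 1060 · 1.764 · 0.117 / 0.00107 = 2.044e+05.
Re > 4000 → turbulent; use the Moody-chart value f = 0.0156.
Total minor-loss coefficient ΣK = 2·1.1 + 2·0.23 = 2.66.
ΔP = [f·L/D + ΣK]·(ρV²/2) = [0.0156·7.41/0.117 + 2.66]·(1060·1.764²/2) = [0.988 + 2.66]·1649 = 6014 Pa.
ΔP = 6014 Pa = 6.01 kPa.

ΔP ≈ 6.01 kPa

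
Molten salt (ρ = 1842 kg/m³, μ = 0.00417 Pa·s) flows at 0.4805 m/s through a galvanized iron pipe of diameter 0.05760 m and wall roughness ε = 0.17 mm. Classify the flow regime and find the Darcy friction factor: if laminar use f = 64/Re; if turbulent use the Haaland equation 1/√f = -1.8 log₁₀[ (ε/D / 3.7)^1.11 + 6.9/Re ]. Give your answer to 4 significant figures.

f ≈ 0.03357

Re = ρVD/μ = 1842·0.4805·0.0576/0.00417 = 1.223e+04.
Re > 4000 → turbulent. ε/D = 0.00017/0.0576 = 0.00295; Haaland: 1/√f = -1.8 log₁₀[0.000364 + 0.000564] = 5.458, so f = 0.03357.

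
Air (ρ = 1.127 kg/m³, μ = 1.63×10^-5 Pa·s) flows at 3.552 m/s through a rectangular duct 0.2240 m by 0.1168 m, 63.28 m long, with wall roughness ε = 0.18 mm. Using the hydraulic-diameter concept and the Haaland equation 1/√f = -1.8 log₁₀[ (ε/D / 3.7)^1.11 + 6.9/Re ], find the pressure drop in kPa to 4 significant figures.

ΔP ≈ 0.07367 kPa

Hydraulic diameter D_h = 4A/P = 4·(0.224·0.1168)/(2·(0.224+0.1168)) = 0.1047/0.6816 = 0.1535 m.
Re = ρVD_h/μ = 1.127·3.552·0.1535/1.63e-05 = 3.771e+04.
ε/D_h = 0.00018/0.1535 = 0.00117; Haaland gives 1/√f = -1.8 log₁₀[0.000131+0.000183] = 6.307, so f = 0.02514.
ΔP = f(L/D_h)(ρV²/2) = 0.02514·63.28/0.1535·7.11 = 73.67 Pa.
ΔP = 0.07367 kPa.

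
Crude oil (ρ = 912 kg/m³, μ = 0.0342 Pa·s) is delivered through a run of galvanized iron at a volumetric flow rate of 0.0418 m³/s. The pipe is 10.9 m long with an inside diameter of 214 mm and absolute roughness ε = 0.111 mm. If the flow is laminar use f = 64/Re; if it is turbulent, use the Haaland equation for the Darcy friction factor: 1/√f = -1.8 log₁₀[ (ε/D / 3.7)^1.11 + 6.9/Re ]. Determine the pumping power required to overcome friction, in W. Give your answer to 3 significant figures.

P ≈ 46.1 W

Cross-sectional area A = πD²/4 = π(0.214)²/4 = 0.03597 m²; mean velocity V = Q/A = 0.0418/0.03597 = 1.162 m/s.
Reynolds number Re = ρVD/μ = 912 · 1.162 · 0.214 / 0.0342 = 6632.
Re > 4000 → turbulent. Relative roughness ε/D = 0.000111/0.214 = 0.000519. Haaland: 1/√f = -1.8 log₁₀[(0.000519/3.7)^1.11 + 6.9/6632] = -1.8 log₁₀[5.28e-05 + 0.00104] = 5.33, so f = 0.0352.
Darcy-Weisbach: ΔP = f(L/D)(ρV²/2) = 0.0352·(10.9/0.214)·(912·1.162²/2) = 0.0352·50.93·615.9 = 1104 Pa.
Pumping power P = QΔP = 0.0418·1104 = 46.15 W = 46.1 W.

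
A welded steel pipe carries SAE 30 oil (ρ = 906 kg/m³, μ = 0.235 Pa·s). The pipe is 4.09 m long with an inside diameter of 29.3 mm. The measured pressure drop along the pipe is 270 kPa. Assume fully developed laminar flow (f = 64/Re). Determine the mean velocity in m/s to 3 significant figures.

For laminar flow, f = 64/Re with Re = ρVD/μ, so Darcy-Weisbach reduces to ΔP = 32μLV/D². Solving for V: V = ΔP·D²/(32μL) = 2.7e+05·(0.0293)²/(32·0.235·4.09) = 7.536 m/s.
Check: Re = ρVD/μ = 906·7.536·0.0293/0.235 = 851.3 < 2300, so the laminar assumption holds.

V ≈ 7.54 m/s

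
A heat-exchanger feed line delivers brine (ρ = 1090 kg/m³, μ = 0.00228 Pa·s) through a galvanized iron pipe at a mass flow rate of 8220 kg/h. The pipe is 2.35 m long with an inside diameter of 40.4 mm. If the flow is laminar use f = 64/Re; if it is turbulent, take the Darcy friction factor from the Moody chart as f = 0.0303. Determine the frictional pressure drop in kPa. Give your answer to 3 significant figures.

ṁ = 8220 kg/h = 8220/3600 = 2.283 kg/s.
A = πD²/4 = π(0.0404)²/4 = 0.001282 m²; mean velocity V = ṁ/(ρA) = 2.283/(1090 · 0.001282) = 1.634 m/s.
Reynolds number Re = ρVD/μ = 1090 · 1.634 · 0.0404 / 0.00228 = 3.156e+04.
Re > 4000 → turbulent; use the Moody-chart value f = 0.0303.
Darcy-Weisbach: ΔP = f(L/D)(ρV²/2) = 0.0303·(2.35/0.0404)·(1090·1.634²/2) = 0.0303·58.17·1455 = 2565 Pa.
ΔP = 2565 Pa = 2.57 kPa.

ΔP ≈ 2.57 kPa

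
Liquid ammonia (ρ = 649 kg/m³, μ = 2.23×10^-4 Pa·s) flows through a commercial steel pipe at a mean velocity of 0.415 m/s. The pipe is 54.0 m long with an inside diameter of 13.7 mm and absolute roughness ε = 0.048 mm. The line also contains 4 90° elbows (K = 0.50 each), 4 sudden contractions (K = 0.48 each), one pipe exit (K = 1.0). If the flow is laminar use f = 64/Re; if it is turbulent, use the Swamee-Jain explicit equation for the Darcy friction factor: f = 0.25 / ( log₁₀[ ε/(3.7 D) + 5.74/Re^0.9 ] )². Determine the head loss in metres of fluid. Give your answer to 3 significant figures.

h_f ≈ 1.20 m

Reynolds number Re = ρVD/μ = 649 · 0.415 · 0.0137 / 0.000223 = 1.655e+04.
Re > 4000 → turbulent. Relative roughness ε/D = 4.8e-05/0.0137 = 0.0035. Swamee-Jain: f = 0.25/(log₁₀[0.0035/3.7 + 5.74/1.655e+04^0.9])² = 0.25/(log₁₀[0.000947 + 0.000916])² = 0.25/(-2.73)² = 0.03355.
Total minor-loss coefficient ΣK = 4·0.5 + 4·0.48 + 1·1 = 4.92.
ΔP = [f·L/D + ΣK]·(ρV²/2) = [0.03355·54/0.0137 + 4.92]·(649·0.415²/2) = [132.2 + 4.92]·55.89 = 7666 Pa.
Head loss h_f = ΔP/(ρg) = 7666/(649·9.81) = 1.20 m.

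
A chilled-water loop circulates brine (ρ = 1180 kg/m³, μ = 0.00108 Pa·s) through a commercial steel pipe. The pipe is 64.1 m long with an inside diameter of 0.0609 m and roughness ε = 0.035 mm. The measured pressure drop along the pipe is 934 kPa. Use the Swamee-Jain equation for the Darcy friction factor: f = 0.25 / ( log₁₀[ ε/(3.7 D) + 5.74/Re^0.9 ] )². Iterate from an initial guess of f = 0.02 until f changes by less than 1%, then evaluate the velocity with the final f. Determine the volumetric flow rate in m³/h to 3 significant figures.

Q ≈ 95.6 m³/h

Rearranging Darcy-Weisbach: V = √(2·ΔP·D/(f·L·ρ)). With ε/D = 3.5e-05/0.0609 = 0.000575, iterate starting from f = 0.02:
  f = 0.02 → V = √(2·9.34e+05·0.0609/(0.02·64.1·1180)) = 8.672 m/s; Re = ρVD/μ = 5.77e+05; f → 0.01812
  f = 0.01812 → V = 9.112 m/s; Re = 6.063e+05; f → 0.01808
Converged (Δf/f < 1%). With the final f = 0.01808: V = √(2·9.34e+05·0.0609/(0.01808·64.1·1180)) = 9.121 m/s.
Q = V·A = 9.121·(π/4·0.0609²) = 0.02657 m³/s = 95.6 m³/h.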